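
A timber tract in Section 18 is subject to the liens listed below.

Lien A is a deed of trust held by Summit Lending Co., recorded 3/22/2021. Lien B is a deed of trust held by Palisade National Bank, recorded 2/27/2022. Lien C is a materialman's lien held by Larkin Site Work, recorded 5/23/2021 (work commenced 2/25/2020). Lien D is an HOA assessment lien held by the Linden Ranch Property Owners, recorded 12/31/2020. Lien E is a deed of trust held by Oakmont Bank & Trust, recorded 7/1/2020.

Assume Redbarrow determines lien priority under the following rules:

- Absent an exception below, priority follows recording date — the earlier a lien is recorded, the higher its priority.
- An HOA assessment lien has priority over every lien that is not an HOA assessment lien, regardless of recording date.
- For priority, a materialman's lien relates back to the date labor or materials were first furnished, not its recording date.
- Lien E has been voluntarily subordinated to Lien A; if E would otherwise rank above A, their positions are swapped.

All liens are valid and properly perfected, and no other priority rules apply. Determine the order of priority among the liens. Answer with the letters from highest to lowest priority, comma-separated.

Effective dates after the stated exceptions: C is treated as recorded 2/25/2020, the work-commencement date.
D is an HOA assessment lien, so it outranks all other liens regardless of date.
Among the remaining liens, by effective date: C (2/25/2020), E (7/1/2020), A (3/22/2021), B (2/27/2022).
E is senior to A before the subordination, so the two trade places.

D, C, A, E, B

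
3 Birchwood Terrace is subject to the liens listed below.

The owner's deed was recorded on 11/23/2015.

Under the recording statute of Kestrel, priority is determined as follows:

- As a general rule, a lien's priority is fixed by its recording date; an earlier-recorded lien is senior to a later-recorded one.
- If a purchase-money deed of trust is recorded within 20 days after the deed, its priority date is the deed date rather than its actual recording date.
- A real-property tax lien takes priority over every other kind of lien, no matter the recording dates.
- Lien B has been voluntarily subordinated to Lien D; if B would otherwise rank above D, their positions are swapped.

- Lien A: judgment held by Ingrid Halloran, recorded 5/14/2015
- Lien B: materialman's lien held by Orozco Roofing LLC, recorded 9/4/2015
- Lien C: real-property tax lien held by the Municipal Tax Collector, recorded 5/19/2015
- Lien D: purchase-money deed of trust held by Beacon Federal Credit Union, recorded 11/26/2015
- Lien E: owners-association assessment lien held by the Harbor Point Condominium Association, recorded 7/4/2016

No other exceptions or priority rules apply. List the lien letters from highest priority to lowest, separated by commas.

Adjusting effective dates: D relates back to the deed date 11/23/2015.
C is a real-property tax lien and takes priority over every other lien.
Among the remaining liens, by effective date: A (5/14/2015), B (9/4/2015), D (11/23/2015), E (7/4/2016).
B would otherwise be senior to D, so under the subordination agreement B and D exchange positions.

C, A, D, B, E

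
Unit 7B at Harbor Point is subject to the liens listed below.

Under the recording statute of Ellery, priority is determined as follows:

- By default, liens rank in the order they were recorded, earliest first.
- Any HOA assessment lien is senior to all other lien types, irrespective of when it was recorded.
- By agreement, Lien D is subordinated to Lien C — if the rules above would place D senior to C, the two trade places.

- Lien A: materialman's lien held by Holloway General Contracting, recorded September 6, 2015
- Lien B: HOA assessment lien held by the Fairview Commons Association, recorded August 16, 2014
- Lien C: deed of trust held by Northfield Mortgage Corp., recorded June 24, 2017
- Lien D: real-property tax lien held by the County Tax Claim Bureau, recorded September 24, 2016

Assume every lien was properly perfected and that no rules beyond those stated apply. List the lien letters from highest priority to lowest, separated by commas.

B, as an HOA assessment lien, has superpriority and ranks first.
The other liens, earliest effective date first: A (September 6, 2015), D (September 24, 2016), C (June 24, 2017).
D would otherwise be senior to C, so under the subordination agreement D and C exchange positions.

B, A, C, D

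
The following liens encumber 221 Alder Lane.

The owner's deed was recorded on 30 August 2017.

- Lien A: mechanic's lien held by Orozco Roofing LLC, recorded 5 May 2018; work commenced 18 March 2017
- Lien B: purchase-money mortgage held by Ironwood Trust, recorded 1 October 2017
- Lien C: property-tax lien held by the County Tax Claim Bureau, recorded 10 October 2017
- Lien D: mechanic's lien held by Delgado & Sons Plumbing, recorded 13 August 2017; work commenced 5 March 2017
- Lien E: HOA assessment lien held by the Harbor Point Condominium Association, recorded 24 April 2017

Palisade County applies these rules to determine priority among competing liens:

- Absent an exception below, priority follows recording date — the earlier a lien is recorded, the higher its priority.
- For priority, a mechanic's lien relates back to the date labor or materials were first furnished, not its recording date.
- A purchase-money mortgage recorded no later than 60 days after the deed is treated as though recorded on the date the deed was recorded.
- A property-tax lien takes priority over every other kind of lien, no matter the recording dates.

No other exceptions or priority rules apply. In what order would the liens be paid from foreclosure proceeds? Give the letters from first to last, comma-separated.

C, D, A, E, B

First, effective dates: A's effective date is 18 March 2017, when work began; B's effective date is the deed date, 30 August 2017; D is treated as recorded 5 March 2017, the work-commencement date.
C, as a property-tax lien, has superpriority and ranks first.
Among the remaining liens, by effective date: D (5 March 2017), A (18 March 2017), E (24 April 2017), B (30 August 2017).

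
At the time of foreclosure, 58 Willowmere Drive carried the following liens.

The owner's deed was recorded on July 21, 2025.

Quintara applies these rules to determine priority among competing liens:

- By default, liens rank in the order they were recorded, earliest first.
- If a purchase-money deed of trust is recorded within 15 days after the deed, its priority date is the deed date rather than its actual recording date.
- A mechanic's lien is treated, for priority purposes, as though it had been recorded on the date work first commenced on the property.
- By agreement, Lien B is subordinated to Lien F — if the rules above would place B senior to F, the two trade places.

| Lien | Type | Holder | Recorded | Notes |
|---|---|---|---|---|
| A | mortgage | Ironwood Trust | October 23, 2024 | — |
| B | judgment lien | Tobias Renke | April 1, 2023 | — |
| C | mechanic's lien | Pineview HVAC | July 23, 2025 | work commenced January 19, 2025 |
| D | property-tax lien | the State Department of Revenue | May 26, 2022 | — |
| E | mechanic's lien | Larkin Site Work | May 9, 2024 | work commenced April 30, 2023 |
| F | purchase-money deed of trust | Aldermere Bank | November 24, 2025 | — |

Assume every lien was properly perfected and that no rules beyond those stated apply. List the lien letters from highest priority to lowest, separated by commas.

First, effective dates: C's effective date is January 19, 2025, when work began; E relates back to April 30, 2023 (work commenced); F was recorded 126 days after the deed — beyond 15 days — so no relation-back applies.
Sorted by effective date: D (May 26, 2022), B (April 1, 2023), E (April 30, 2023), A (October 23, 2024), C (January 19, 2025), F (November 24, 2025).
Because B would otherwise rank above F, the subordination swaps them.

D, F, E, A, C, B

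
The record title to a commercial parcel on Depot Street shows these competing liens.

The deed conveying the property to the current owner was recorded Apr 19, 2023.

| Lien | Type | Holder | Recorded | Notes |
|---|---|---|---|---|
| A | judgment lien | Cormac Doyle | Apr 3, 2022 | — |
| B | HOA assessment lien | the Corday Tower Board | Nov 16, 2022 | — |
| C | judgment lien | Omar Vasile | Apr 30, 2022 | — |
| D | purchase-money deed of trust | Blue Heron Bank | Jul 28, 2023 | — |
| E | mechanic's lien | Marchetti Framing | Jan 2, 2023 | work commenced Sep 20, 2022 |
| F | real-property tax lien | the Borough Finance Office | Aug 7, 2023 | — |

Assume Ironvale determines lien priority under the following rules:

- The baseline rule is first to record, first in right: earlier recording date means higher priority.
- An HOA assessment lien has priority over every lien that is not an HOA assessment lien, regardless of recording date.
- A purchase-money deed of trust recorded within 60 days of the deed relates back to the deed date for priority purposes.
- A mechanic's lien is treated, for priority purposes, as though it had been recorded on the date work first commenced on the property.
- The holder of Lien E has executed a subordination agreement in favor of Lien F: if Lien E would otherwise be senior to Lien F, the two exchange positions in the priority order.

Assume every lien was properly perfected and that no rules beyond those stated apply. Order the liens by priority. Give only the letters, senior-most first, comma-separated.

Adjusting effective dates: D was recorded 100 days after the deed — beyond 60 days — so no relation-back applies; E's effective date is Sep 20, 2022, when work began.
B is an HOA assessment lien, so it outranks all other liens regardless of date.
Remaining liens by effective date: A (Apr 3, 2022), C (Apr 30, 2022), E (Sep 20, 2022), D (Jul 28, 2023), F (Aug 7, 2023).
E would otherwise be senior to F, so under the subordination agreement E and F exchange positions.

B, A, C, F, D, E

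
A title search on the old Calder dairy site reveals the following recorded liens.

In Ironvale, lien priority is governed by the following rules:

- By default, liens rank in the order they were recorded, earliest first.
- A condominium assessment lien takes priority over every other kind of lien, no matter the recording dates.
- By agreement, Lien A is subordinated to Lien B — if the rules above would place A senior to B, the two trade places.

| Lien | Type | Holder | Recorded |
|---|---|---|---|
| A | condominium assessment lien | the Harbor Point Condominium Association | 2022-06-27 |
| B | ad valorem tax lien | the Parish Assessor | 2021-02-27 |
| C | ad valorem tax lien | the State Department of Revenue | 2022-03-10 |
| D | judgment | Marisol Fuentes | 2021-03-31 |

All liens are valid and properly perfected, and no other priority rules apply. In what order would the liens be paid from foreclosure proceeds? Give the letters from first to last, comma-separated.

A is a condominium assessment lien, so it outranks all other liens regardless of date.
Remaining liens by effective date: B (2021-02-27), D (2021-03-31), C (2022-03-10).
A is senior to B before the subordination, so the two trade places.

B, A, D, C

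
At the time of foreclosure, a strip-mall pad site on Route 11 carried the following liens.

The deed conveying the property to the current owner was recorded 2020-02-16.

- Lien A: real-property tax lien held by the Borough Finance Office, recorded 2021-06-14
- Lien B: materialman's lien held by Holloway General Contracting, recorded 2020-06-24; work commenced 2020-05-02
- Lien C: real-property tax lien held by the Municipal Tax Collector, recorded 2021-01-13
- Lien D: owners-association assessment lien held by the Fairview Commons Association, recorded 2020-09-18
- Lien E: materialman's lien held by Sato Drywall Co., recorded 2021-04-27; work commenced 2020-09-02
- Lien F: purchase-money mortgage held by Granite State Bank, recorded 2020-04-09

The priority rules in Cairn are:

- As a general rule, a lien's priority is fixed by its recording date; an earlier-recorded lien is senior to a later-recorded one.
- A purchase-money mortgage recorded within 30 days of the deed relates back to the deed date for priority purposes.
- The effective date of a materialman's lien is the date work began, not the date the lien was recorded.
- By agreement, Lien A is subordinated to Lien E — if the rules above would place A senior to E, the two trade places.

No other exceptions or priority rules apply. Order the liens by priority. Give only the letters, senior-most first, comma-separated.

Adjusting effective dates: B relates back to 2020-05-02 (work commenced); E relates back to 2020-09-02 (work commenced); F missed the 30-day window (53 days after the deed), so its recording date stands.
By effective date: F (2020-04-09), B (2020-05-02), E (2020-09-02), D (2020-09-18), C (2021-01-13), A (2021-06-14).
A already ranks below E; the subordination has no effect.

F, B, E, D, C, A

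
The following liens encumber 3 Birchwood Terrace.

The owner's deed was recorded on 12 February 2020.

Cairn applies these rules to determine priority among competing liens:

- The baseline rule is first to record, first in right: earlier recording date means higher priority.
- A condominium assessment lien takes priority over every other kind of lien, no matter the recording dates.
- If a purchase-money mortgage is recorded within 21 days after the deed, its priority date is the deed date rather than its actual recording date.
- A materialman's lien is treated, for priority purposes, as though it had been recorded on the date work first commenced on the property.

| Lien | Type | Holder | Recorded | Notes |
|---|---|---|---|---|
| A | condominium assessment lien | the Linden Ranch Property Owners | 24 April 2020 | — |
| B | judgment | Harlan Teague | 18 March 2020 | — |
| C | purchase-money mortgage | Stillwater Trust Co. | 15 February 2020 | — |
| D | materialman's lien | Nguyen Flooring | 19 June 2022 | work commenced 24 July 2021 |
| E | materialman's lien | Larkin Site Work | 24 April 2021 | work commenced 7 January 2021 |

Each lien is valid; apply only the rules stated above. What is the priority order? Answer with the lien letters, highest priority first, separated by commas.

Effective dates after the stated exceptions: C relates back to the deed date 12 February 2020; D relates back to 24 July 2021 (work commenced); E relates back to 7 January 2021 (work commenced).
As a condominium assessment lien, A is senior to every other lien.
The other liens, earliest effective date first: C (12 February 2020), B (18 March 2020), E (7 January 2021), D (24 July 2021).

A, C, B, E, D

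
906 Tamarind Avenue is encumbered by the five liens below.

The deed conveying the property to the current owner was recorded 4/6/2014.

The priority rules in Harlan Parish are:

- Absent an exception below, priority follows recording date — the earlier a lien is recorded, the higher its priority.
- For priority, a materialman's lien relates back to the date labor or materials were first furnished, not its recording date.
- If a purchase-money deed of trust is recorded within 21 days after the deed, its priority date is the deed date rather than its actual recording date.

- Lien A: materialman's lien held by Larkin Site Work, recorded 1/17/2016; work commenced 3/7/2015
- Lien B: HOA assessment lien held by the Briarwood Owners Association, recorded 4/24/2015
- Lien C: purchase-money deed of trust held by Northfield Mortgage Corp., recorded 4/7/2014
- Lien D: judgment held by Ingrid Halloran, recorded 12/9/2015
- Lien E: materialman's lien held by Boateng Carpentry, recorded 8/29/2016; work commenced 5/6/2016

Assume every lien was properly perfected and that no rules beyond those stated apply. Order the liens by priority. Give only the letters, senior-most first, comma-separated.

First, effective dates: A relates back to 3/7/2015 (work commenced); C was recorded within the 21-day window, so its effective date is the deed date 4/6/2014; E's effective date is 5/6/2016, when work began.
By effective date, earliest first: C (4/6/2014), A (3/7/2015), B (4/24/2015), D (12/9/2015), E (5/6/2016).

C, A, B, D, E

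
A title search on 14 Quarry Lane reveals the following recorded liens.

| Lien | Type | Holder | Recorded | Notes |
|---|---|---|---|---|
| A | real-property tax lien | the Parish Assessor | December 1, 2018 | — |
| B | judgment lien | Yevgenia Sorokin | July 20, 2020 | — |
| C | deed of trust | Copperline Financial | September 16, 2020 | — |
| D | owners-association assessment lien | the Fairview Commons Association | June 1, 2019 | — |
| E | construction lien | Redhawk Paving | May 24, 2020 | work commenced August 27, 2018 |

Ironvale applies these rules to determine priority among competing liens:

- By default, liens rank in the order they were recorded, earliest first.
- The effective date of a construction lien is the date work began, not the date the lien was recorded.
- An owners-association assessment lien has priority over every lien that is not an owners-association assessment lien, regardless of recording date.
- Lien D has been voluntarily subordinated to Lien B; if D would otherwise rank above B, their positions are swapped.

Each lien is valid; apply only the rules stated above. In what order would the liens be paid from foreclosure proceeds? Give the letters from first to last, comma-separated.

Effective dates: E is treated as recorded August 27, 2018, the work-commencement date.
D is an owners-association assessment lien and takes priority over every other lien.
Among the remaining liens, by effective date: E (August 27, 2018), A (December 1, 2018), B (July 20, 2020), C (September 16, 2020).
The subordination applies — D was senior to B — so D and B swap.

B, E, A, D, C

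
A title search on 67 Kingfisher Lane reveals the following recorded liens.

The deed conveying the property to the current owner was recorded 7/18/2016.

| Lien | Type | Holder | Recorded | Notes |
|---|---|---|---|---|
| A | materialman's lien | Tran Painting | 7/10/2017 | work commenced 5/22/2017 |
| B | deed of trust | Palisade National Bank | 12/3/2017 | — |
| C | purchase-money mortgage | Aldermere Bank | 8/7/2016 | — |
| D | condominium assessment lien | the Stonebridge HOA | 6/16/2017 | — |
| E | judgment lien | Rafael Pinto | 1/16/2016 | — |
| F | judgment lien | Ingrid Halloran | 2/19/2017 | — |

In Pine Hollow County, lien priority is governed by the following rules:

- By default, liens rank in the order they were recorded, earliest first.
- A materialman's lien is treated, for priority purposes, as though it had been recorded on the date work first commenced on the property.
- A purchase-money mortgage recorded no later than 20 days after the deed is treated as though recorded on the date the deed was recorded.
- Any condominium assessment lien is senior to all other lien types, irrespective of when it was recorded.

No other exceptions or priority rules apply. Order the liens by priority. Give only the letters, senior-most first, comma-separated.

First, effective dates: A relates back to 5/22/2017 (work commenced); C relates back to the deed date 7/18/2016.
As a condominium assessment lien, D is senior to every other lien.
Among the remaining liens, by effective date: E (1/16/2016), C (7/18/2016), F (2/19/2017), A (5/22/2017), B (12/3/2017).

D, E, C, F, A, B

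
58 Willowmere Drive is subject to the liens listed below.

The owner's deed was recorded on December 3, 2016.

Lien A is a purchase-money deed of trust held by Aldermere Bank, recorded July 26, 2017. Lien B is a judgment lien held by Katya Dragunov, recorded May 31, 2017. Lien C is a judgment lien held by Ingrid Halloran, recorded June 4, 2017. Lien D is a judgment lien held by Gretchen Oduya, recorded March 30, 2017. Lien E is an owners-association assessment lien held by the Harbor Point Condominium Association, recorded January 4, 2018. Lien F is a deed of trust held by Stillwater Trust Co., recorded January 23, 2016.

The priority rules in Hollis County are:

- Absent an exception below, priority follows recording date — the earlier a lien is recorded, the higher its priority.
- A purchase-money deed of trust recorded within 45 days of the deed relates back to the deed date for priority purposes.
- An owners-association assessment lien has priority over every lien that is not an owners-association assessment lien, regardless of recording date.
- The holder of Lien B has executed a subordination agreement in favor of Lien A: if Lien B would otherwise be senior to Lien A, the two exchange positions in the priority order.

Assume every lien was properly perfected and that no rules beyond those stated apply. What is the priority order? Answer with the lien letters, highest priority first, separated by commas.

Effective dates after the stated exceptions: A missed the 45-day window (235 days after the deed), so its recording date stands.
E is an owners-association assessment lien and takes priority over every other lien.
The other liens, earliest effective date first: F (January 23, 2016), D (March 30, 2017), B (May 31, 2017), C (June 4, 2017), A (July 26, 2017).
The subordination applies — B was senior to A — so B and A swap.

E, F, D, A, C, B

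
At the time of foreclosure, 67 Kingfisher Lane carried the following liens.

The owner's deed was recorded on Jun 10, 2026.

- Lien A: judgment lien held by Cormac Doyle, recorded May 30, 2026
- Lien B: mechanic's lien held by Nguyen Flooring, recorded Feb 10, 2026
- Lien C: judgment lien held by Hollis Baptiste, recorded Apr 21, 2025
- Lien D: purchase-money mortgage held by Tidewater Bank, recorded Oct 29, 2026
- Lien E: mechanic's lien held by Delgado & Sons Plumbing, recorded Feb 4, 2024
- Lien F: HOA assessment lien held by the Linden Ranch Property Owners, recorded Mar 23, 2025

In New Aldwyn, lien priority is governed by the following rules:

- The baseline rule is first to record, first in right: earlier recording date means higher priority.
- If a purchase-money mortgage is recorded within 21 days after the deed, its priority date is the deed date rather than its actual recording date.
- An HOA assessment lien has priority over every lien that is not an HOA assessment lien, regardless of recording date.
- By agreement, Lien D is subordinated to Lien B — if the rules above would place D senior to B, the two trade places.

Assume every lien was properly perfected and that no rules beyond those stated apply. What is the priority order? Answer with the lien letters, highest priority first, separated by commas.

Adjusting effective dates: D was recorded 141 days after the deed, outside the 21-day window, so it keeps its recording date.
As an HOA assessment lien, F is senior to every other lien.
Ordering the rest by effective date: E (Feb 4, 2024), C (Apr 21, 2025), B (Feb 10, 2026), A (May 30, 2026), D (Oct 29, 2026).
D already ranks below B; the subordination has no effect.

F, E, C, B, A, D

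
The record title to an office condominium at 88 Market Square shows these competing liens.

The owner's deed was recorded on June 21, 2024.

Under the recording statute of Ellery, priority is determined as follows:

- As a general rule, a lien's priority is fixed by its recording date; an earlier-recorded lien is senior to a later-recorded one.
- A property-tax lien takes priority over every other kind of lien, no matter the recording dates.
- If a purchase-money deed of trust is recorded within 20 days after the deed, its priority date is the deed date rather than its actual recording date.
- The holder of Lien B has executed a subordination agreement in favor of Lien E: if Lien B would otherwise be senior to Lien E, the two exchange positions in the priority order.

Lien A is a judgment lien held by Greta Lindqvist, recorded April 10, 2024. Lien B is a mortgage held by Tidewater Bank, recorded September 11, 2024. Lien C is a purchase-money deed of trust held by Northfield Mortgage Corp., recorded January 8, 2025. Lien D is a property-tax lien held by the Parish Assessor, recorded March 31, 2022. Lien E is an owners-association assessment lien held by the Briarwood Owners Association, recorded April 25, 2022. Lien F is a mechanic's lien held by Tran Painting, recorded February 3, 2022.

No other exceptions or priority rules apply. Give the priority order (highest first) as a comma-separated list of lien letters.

D, F, E, A, B, C

Adjusting effective dates: C was recorded 201 days after the deed — beyond 20 days — so no relation-back applies.
D, as a property-tax lien, has superpriority and ranks first.
Remaining liens by effective date: F (February 3, 2022), E (April 25, 2022), A (April 10, 2024), B (September 11, 2024), C (January 8, 2025).
B already ranks below E; the subordination has no effect.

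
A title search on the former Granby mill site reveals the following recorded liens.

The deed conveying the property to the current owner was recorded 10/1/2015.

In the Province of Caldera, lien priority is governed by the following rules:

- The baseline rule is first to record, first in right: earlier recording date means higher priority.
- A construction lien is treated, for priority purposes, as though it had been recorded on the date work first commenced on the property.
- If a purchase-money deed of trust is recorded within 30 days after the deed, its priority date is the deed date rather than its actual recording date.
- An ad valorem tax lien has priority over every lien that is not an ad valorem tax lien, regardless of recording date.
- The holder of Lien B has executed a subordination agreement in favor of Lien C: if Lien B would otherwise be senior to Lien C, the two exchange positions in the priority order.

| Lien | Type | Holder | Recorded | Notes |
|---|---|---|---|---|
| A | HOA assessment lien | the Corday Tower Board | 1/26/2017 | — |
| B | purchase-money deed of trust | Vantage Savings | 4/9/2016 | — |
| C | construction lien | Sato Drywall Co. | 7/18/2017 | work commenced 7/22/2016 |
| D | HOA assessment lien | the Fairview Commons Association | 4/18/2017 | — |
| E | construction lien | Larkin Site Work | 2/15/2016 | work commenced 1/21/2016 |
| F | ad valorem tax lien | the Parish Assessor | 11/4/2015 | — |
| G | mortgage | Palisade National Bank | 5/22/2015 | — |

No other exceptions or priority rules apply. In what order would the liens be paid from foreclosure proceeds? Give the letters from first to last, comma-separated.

Effective dates: B missed the 30-day window (191 days after the deed), so its recording date stands; C relates back to 7/22/2016 (work commenced); E's effective date is 1/21/2016, when work began.
F, as an ad valorem tax lien, has superpriority and ranks first.
The other liens, earliest effective date first: G (5/22/2015), E (1/21/2016), B (4/9/2016), C (7/22/2016), A (1/26/2017), D (4/18/2017).
B is senior to C before the subordination, so the two trade places.

F, G, E, C, B, A, D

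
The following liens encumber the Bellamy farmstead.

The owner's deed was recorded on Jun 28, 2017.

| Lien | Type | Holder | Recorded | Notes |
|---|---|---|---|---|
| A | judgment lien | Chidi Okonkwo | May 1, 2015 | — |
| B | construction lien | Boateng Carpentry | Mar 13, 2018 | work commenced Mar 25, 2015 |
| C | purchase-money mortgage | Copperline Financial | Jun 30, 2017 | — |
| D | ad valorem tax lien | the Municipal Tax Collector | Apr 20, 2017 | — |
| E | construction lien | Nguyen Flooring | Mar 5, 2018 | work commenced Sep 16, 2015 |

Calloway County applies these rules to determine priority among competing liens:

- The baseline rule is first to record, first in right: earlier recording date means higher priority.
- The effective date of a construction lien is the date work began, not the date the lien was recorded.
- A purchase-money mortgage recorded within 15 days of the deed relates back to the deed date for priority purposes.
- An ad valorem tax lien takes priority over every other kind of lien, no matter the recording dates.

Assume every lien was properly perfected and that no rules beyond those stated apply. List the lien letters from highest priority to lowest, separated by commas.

D, B, A, E, C

Effective dates: B is treated as recorded Mar 25, 2015, the work-commencement date; C relates back to the deed date Jun 28, 2017; E's effective date is Sep 16, 2015, when work began.
D is an ad valorem tax lien, so it outranks all other liens regardless of date.
Among the remaining liens, by effective date: B (Mar 25, 2015), A (May 1, 2015), E (Sep 16, 2015), C (Jun 28, 2017).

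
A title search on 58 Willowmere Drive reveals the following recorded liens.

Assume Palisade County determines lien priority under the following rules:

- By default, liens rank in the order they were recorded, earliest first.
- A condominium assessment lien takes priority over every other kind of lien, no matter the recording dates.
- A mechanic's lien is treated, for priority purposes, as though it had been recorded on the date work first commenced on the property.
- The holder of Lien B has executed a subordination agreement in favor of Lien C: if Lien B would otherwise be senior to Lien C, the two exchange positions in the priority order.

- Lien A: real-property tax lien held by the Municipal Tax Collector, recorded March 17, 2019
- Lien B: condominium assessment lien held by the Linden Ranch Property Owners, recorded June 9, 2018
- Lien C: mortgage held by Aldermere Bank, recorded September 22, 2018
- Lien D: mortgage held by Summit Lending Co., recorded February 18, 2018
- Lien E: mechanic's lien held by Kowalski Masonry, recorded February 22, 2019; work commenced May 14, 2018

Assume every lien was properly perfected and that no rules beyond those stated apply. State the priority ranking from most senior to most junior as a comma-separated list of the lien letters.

Effective dates: E is treated as recorded May 14, 2018, the work-commencement date.
B is a condominium assessment lien and takes priority over every other lien.
Ordering the rest by effective date: D (February 18, 2018), E (May 14, 2018), C (September 22, 2018), A (March 17, 2019).
B is senior to C before the subordination, so the two trade places.

C, D, E, B, A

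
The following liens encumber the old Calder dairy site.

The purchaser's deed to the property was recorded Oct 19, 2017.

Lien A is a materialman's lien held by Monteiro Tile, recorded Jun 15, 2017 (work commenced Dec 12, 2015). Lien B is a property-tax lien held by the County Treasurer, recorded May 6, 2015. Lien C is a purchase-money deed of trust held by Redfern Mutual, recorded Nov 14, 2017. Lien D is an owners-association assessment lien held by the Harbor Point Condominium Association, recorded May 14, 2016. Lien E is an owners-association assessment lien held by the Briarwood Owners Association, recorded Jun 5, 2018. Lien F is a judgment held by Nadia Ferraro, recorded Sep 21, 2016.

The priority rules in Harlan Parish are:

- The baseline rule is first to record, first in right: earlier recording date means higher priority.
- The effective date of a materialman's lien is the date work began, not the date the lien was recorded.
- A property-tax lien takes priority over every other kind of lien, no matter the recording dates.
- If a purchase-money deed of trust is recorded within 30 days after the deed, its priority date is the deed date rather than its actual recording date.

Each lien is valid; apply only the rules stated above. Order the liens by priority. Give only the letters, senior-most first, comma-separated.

B, A, D, F, C, E

Effective dates after the stated exceptions: A is treated as recorded Dec 12, 2015, the work-commencement date; C's effective date is the deed date, Oct 19, 2017.
B is a property-tax lien and takes priority over every other lien.
Among the remaining liens, by effective date: A (Dec 12, 2015), D (May 14, 2016), F (Sep 21, 2016), C (Oct 19, 2017), E (Jun 5, 2018).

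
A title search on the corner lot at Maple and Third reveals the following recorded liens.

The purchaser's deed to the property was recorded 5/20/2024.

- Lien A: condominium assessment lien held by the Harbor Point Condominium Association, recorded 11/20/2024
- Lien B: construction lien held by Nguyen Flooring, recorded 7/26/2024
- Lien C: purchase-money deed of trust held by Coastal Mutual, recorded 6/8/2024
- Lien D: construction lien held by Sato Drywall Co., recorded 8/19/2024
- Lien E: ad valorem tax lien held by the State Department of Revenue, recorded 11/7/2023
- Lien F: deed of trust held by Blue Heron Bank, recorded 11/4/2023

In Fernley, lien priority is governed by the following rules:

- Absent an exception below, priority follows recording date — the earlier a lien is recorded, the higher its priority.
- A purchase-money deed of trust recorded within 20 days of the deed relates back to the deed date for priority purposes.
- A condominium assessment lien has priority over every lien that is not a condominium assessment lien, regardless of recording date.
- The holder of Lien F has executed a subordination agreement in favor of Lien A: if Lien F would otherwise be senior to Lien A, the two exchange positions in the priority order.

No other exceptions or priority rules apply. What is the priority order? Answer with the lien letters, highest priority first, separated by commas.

A, F, E, C, B, D

Adjusting effective dates: C relates back to the deed date 5/20/2024.
A is a condominium assessment lien and takes priority over every other lien.
Remaining liens by effective date: F (11/4/2023), E (11/7/2023), C (5/20/2024), B (7/26/2024), D (8/19/2024).
F already ranks below A; the subordination has no effect.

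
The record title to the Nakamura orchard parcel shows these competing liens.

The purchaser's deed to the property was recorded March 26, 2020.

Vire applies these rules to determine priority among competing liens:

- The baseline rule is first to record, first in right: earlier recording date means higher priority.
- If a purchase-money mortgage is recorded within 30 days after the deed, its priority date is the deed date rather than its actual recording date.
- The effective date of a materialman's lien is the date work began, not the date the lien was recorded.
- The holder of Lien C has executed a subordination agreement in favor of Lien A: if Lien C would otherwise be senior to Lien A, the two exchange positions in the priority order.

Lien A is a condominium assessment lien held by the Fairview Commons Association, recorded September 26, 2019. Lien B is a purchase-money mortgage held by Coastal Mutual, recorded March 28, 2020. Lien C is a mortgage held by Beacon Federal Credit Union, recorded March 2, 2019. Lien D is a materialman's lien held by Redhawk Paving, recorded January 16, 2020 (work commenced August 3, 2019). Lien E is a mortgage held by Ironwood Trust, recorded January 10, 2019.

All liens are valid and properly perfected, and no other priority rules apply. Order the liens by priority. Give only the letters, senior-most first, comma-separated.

E, A, D, C, B

Effective dates after the stated exceptions: B relates back to the deed date March 26, 2020; D's effective date is August 3, 2019, when work began.
By effective date, earliest first: E (January 10, 2019), C (March 2, 2019), D (August 3, 2019), A (September 26, 2019), B (March 26, 2020).
The subordination applies — C was senior to A — so C and A swap.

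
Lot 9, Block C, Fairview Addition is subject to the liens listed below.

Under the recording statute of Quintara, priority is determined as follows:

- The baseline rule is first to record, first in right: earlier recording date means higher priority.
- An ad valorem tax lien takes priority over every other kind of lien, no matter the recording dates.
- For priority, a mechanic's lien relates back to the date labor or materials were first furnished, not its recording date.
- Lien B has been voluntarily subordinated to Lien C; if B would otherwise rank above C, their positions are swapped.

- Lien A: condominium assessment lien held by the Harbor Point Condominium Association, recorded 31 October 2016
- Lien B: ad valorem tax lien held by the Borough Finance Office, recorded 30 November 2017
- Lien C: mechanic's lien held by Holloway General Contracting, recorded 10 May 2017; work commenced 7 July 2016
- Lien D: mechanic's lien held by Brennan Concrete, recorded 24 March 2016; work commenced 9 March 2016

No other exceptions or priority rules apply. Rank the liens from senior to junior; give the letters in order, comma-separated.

First, effective dates: C's effective date is 7 July 2016, when work began; D is treated as recorded 9 March 2016, the work-commencement date.
As an ad valorem tax lien, B is senior to every other lien.
Ordering the rest by effective date: D (9 March 2016), C (7 July 2016), A (31 October 2016).
B would otherwise be senior to C, so under the subordination agreement B and C exchange positions.

C, D, B, A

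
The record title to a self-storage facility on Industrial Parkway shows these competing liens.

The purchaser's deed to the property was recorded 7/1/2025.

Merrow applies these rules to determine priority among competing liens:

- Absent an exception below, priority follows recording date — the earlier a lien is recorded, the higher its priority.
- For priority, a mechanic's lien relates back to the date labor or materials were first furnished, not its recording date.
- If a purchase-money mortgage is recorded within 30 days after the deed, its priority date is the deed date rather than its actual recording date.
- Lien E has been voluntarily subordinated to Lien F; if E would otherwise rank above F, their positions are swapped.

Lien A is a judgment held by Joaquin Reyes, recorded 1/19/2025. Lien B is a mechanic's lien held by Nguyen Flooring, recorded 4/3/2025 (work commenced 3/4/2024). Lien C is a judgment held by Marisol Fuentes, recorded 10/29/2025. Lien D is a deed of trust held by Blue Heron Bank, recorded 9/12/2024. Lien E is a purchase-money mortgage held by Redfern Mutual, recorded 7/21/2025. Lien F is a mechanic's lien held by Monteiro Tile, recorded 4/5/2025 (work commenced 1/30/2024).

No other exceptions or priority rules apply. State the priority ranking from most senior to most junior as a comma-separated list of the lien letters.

Effective dates: B's effective date is 3/4/2024, when work began; E was recorded within the 30-day window, so its effective date is the deed date 7/1/2025; F is treated as recorded 1/30/2024, the work-commencement date.
Sorted by effective date: F (1/30/2024), B (3/4/2024), D (9/12/2024), A (1/19/2025), E (7/1/2025), C (10/29/2025).
Since E is not senior to F, the subordination leaves the order unchanged.

F, B, D, A, E, C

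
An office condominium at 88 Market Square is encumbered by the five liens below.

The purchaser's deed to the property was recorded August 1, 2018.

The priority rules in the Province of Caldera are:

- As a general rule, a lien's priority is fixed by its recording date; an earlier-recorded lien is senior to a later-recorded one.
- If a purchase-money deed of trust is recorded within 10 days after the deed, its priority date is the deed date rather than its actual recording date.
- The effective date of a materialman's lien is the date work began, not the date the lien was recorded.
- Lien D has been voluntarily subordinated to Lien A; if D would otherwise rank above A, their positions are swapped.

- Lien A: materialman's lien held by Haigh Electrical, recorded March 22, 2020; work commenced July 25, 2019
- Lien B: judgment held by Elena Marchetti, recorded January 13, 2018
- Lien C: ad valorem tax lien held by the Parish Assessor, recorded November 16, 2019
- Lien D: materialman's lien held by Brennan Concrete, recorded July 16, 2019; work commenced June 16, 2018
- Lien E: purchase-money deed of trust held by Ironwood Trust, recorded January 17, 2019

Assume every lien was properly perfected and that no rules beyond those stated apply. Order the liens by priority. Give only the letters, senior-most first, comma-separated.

Effective dates: A is treated as recorded July 25, 2019, the work-commencement date; D is treated as recorded June 16, 2018, the work-commencement date; E was recorded 169 days after the deed — beyond 10 days — so no relation-back applies.
Sorted by effective date: B (January 13, 2018), D (June 16, 2018), E (January 17, 2019), A (July 25, 2019), C (November 16, 2019).
The subordination applies — D was senior to A — so D and A swap.

B, A, E, D, C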